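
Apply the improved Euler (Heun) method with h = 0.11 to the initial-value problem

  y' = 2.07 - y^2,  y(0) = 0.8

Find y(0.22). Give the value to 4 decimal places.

1.0578

Heun: k1 = f(s_n, y_n); k2 = f(s_n + h, y_n + h·k1); y_{n+1} = y_n + (h/2)·(k1 + k2).
s=0.000000, y=0.800000:
  k1 = f(0.000000, 0.800000) = 1.430000
  k2 = f(0.110000, 0.957300) = 1.153577
  y ← 0.800000 + (0.11/2)·(1.430000 + 1.153577) = 0.942097
s=0.110000, y=0.942097:
  k1 = f(0.110000, 0.942097) = 1.182454
  k2 = f(0.220000, 1.072167) = 0.920459
  y ← 0.942097 + (0.11/2)·(1.182454 + 0.920459) = 1.057757
y(0.22) ≈ 1.0578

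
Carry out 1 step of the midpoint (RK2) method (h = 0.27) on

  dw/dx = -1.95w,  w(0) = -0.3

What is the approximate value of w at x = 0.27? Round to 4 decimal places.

-0.1836

Midpoint: k1 = f(x_n, w_n); k2 = f(x_n + h/2, w_n + (h/2)·k1); w_{n+1} = w_n + h·k2.
x=0.000000, w=-0.300000:
  k1 = f(0.000000, -0.300000) = 0.585000
  k2 = f(0.135000, -0.221025) = 0.430999
  w ← -0.300000 + 0.27·0.430999 = -0.183630
w(0.27) ≈ -0.1836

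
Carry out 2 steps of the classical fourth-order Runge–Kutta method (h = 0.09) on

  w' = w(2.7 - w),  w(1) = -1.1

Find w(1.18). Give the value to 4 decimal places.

RK4: k1 = f(t_n, w_n); k2 = f(t_n + h/2, w_n + (h/2)·k1); k3 = f(t_n + h/2, w_n + (h/2)·k2); k4 = f(t_n + h, w_n + h·k3); w_{n+1} = w_n + (h/6)·(k1 + 2k2 + 2k3 + k4).
t=1.000000, w=-1.100000:
  k1 = f(1.000000, -1.100000) = -4.180000
  k2 = f(1.045000, -1.288100) = -5.137072
  k3 = f(1.045000, -1.331168) = -5.366163
  k4 = f(1.090000, -1.582955) = -6.779723
  w ← -1.100000 + (0.09/6)·(k1 + 2k2 + 2k3 + k4) = -1.579493
t=1.090000, w=-1.579493:
  k1 = f(1.090000, -1.579493) = -6.759429
  k2 = f(1.135000, -1.883667) = -8.634103
  k3 = f(1.135000, -1.968028) = -9.186807
  k4 = f(1.180000, -2.406305) = -12.287331
  w ← -1.579493 + (0.09/6)·(k1 + 2k2 + 2k3 + k4) = -2.399822
w(1.18) ≈ -2.3998

-2.3998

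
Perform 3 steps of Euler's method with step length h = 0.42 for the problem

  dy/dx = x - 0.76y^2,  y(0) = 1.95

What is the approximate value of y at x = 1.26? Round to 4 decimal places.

0.9178

Euler: y_{n+1} = y_n + h·f(x_n, y_n).
x=0.000000, y=1.950000: f=-2.889900 → y ← 1.950000 + 0.42·(-2.889900) = 0.736242
x=0.420000, y=0.736242: f=0.008040 → y ← 0.736242 + 0.42·0.008040 = 0.739619
x=0.840000, y=0.739619: f=0.424253 → y ← 0.739619 + 0.42·0.424253 = 0.917805
y(1.26) ≈ 0.9178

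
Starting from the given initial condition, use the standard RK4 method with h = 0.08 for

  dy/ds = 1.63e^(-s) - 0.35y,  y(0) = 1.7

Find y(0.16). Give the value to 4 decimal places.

RK4: k1 = f(s_n, y_n); k2 = f(s_n + h/2, y_n + (h/2)·k1); k3 = f(s_n + h/2, y_n + (h/2)·k2); k4 = f(s_n + h, y_n + h·k3); y_{n+1} = y_n + (h/6)·(k1 + 2k2 + 2k3 + k4).
s=0.000000, y=1.700000:
  k1 = f(0.000000, 1.700000) = 1.035000
  k2 = f(0.040000, 1.741400) = 0.956597
  k3 = f(0.040000, 1.738264) = 0.957694
  k4 = f(0.080000, 1.776616) = 0.882864
  y ← 1.700000 + (0.08/6)·(k1 + 2k2 + 2k3 + k4) = 1.776619
s=0.080000, y=1.776619:
  k1 = f(0.080000, 1.776619) = 0.882863
  k2 = f(0.120000, 1.811934) = 0.811503
  k3 = f(0.120000, 1.809079) = 0.812503
  k4 = f(0.160000, 1.841619) = 0.744428
  y ← 1.776619 + (0.08/6)·(k1 + 2k2 + 2k3 + k4) = 1.841623
y(0.16) ≈ 1.8416

1.8416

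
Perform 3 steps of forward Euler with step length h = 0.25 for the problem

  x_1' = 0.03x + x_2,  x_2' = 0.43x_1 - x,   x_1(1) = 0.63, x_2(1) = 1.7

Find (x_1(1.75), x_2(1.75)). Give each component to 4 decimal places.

1.7924, 1.1005

Euler on (x_1,x_2): x_1_{n+1} = x_1_n + h·x_1', x_2_{n+1} = x_2_n + h·x_2'.
1.000000: (0.630000, 1.700000); f=(1.730000, -0.729100) → (1.062500, 1.517725)
1.250000: (1.062500, 1.517725); f=(1.555225, -0.793125) → (1.451306, 1.319444)
1.500000: (1.451306, 1.319444); f=(1.364444, -0.875938) → (1.792417, 1.100459)
(x_1(1.75), x_2(1.75)) ≈ (1.7924, 1.1005)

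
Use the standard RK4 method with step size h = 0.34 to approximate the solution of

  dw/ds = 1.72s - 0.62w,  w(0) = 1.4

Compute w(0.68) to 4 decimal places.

1.2656

RK4: k1 = f(s_n, w_n); k2 = f(s_n + h/2, w_n + (h/2)·k1); k3 = f(s_n + h/2, w_n + (h/2)·k2); k4 = f(s_n + h, w_n + h·k3); w_{n+1} = w_n + (h/6)·(k1 + 2k2 + 2k3 + k4).
s=0.000000, w=1.400000:
  k1 = f(0.000000, 1.400000) = -0.868000
  k2 = f(0.170000, 1.252440) = -0.484113
  k3 = f(0.170000, 1.317701) = -0.524575
  k4 = f(0.340000, 1.221645) = -0.172620
  w ← 1.400000 + (0.34/6)·(k1 + 2k2 + 2k3 + k4) = 1.226714
s=0.340000, w=1.226714:
  k1 = f(0.340000, 1.226714) = -0.175762
  k2 = f(0.510000, 1.196834) = 0.135163
  k3 = f(0.510000, 1.249691) = 0.102391
  k4 = f(0.680000, 1.261527) = 0.387453
  w ← 1.226714 + (0.34/6)·(k1 + 2k2 + 2k3 + k4) = 1.265632
w(0.68) ≈ 1.2656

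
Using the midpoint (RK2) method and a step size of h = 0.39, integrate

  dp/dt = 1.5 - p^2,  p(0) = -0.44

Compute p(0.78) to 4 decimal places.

0.6476

Midpoint: k1 = f(t_n, p_n); k2 = f(t_n + h/2, p_n + (h/2)·k1); p_{n+1} = p_n + h·k2.
t=0.000000, p=-0.440000:
  k1 = f(0.000000, -0.440000) = 1.306400
  k2 = f(0.195000, -0.185252) = 1.465682
  p ← -0.440000 + 0.39·1.465682 = 0.131616
t=0.390000, p=0.131616:
  k1 = f(0.390000, 0.131616) = 1.482677
  k2 = f(0.585000, 0.420738) = 1.322980
  p ← 0.131616 + 0.39·1.322980 = 0.647578
p(0.78) ≈ 0.6476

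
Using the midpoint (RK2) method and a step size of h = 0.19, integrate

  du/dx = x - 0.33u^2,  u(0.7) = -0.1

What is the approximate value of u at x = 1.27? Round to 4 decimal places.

Midpoint: k1 = f(x_n, u_n); k2 = f(x_n + h/2, u_n + (h/2)·k1); u_{n+1} = u_n + h·k2.
x=0.700000, u=-0.100000:
  k1 = f(0.700000, -0.100000) = 0.696700
  k2 = f(0.795000, -0.033814) = 0.794623
  u ← -0.100000 + 0.19·0.794623 = 0.050978
x=0.890000, u=0.050978:
  k1 = f(0.890000, 0.050978) = 0.889142
  k2 = f(0.985000, 0.135447) = 0.978946
  u ← 0.050978 + 0.19·0.978946 = 0.236978
x=1.080000, u=0.236978:
  k1 = f(1.080000, 0.236978) = 1.061468
  k2 = f(1.175000, 0.337817) = 1.137340
  u ← 0.236978 + 0.19·1.137340 = 0.453073
u(1.27) ≈ 0.4531

0.4531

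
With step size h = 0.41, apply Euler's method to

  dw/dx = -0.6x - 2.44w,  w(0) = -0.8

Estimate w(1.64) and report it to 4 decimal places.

Euler: w_{n+1} = w_n + h·f(x_n, w_n).
x=0.000000, w=-0.800000: f=1.952000 → w ← -0.800000 + 0.41·1.952000 = 0.000320
x=0.410000, w=0.000320: f=-0.246781 → w ← 0.000320 + 0.41·(-0.246781) = -0.100860
x=0.820000, w=-0.100860: f=-0.245901 → w ← -0.100860 + 0.41·(-0.245901) = -0.201680
x=1.230000, w=-0.201680: f=-0.245902 → w ← -0.201680 + 0.41·(-0.245902) = -0.302499
w(1.64) ≈ -0.3025

-0.3025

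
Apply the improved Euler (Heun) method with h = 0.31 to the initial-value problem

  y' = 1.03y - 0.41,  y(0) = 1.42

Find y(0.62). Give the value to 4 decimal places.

Heun: k1 = f(s_n, y_n); k2 = f(s_n + h, y_n + h·k1); y_{n+1} = y_n + (h/2)·(k1 + k2).
s=0.000000, y=1.420000:
  k1 = f(0.000000, 1.420000) = 1.052600
  k2 = f(0.310000, 1.746306) = 1.388695
  y ← 1.420000 + (0.31/2)·(1.052600 + 1.388695) = 1.798401
s=0.310000, y=1.798401:
  k1 = f(0.310000, 1.798401) = 1.442353
  k2 = f(0.620000, 2.245530) = 1.902896
  y ← 1.798401 + (0.31/2)·(1.442353 + 1.902896) = 2.316914
y(0.62) ≈ 2.3169

2.3169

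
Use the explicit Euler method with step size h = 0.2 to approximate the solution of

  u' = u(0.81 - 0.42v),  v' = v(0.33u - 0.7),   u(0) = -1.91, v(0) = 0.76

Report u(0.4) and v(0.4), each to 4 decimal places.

-2.3390, 0.4025

Euler on (u,v): u_{n+1} = u_n + h·u', v_{n+1} = v_n + h·v'.
0.000000: (-1.910000, 0.760000); f=(-0.937428, -1.011028) → (-2.097486, 0.557794)
0.200000: (-2.097486, 0.557794); f=(-1.207578, -0.776545) → (-2.339001, 0.402485)
(u(0.4), v(0.4)) ≈ (-2.3390, 0.4025)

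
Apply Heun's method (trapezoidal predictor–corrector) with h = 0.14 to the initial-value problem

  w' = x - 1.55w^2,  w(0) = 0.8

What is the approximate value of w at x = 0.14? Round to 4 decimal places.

Heun: k1 = f(x_n, w_n); k2 = f(x_n + h, w_n + h·k1); w_{n+1} = w_n + (h/2)·(k1 + k2).
x=0.000000, w=0.800000:
  k1 = f(0.000000, 0.800000) = -0.992000
  k2 = f(0.140000, 0.661120) = -0.537473
  w ← 0.800000 + (0.14/2)·(-0.992000 + (-0.537473)) = 0.692937
w(0.14) ≈ 0.6929

0.6929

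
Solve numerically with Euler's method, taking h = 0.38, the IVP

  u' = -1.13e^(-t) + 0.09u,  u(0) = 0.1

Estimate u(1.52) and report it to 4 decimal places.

-1.0197

Euler: u_{n+1} = u_n + h·f(t_n, u_n).
t=0.000000, u=0.100000: f=-1.121000 → u ← 0.100000 + 0.38·(-1.121000) = -0.325980
t=0.380000, u=-0.325980: f=-0.802102 → u ← -0.325980 + 0.38·(-0.802102) = -0.630779
t=0.760000, u=-0.630779: f=-0.585233 → u ← -0.630779 + 0.38·(-0.585233) = -0.853167
t=1.140000, u=-0.853167: f=-0.438181 → u ← -0.853167 + 0.38·(-0.438181) = -1.019676
u(1.52) ≈ -1.0197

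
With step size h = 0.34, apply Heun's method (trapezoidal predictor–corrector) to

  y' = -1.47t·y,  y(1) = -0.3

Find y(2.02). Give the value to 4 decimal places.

-0.0459

Heun: k1 = f(t_n, y_n); k2 = f(t_n + h, y_n + h·k1); y_{n+1} = y_n + (h/2)·(k1 + k2).
t=1.000000, y=-0.300000:
  k1 = f(1.000000, -0.300000) = 0.441000
  k2 = f(1.340000, -0.150060) = 0.295588
  y ← -0.300000 + (0.34/2)·(0.441000 + 0.295588) = -0.174780
t=1.340000, y=-0.174780:
  k1 = f(1.340000, -0.174780) = 0.344282
  k2 = f(1.680000, -0.057724) = 0.142556
  y ← -0.174780 + (0.34/2)·(0.344282 + 0.142556) = -0.092018
t=1.680000, y=-0.092018:
  k1 = f(1.680000, -0.092018) = 0.227247
  k2 = f(2.020000, -0.014754) = 0.043810
  y ← -0.092018 + (0.34/2)·(0.227247 + 0.043810) = -0.045938
y(2.02) ≈ -0.0459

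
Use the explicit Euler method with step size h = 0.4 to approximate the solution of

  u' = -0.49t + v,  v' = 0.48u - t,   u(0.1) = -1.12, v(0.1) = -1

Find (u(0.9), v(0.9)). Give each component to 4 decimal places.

-2.1396, -1.7506

Euler on (u,v): u_{n+1} = u_n + h·u', v_{n+1} = v_n + h·v'.
0.100000: (-1.120000, -1.000000); f=(-1.049000, -0.637600) → (-1.539600, -1.255040)
0.500000: (-1.539600, -1.255040); f=(-1.500040, -1.239008) → (-2.139616, -1.750643)
(u(0.9), v(0.9)) ≈ (-2.1396, -1.7506)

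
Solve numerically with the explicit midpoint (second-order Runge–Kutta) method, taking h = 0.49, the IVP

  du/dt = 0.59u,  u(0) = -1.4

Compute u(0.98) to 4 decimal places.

-2.4798

Midpoint: k1 = f(t_n, u_n); k2 = f(t_n + h/2, u_n + (h/2)·k1); u_{n+1} = u_n + h·k2.
t=0.000000, u=-1.400000:
  k1 = f(0.000000, -1.400000) = -0.826000
  k2 = f(0.245000, -1.602370) = -0.945398
  u ← -1.400000 + 0.49·(-0.945398) = -1.863245
t=0.490000, u=-1.863245:
  k1 = f(0.490000, -1.863245) = -1.099315
  k2 = f(0.735000, -2.132577) = -1.258221
  u ← -1.863245 + 0.49·(-1.258221) = -2.479773
u(0.98) ≈ -2.4798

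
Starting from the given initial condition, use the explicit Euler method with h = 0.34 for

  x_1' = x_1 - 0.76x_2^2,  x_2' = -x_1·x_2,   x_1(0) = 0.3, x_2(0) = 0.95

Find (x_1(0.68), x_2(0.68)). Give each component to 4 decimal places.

0.0381, 0.8041

Euler on (x_1,x_2): x_1_{n+1} = x_1_n + h·x_1', x_2_{n+1} = x_2_n + h·x_2'.
0.000000: (0.300000, 0.950000); f=(-0.385900, -0.285000) → (0.168794, 0.853100)
0.340000: (0.168794, 0.853100); f=(-0.384319, -0.143998) → (0.038126, 0.804141)
(x_1(0.68), x_2(0.68)) ≈ (0.0381, 0.8041)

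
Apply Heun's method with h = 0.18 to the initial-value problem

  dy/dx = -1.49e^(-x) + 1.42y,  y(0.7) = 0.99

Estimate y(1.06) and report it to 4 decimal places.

1.3474

Heun: k1 = f(x_n, y_n); k2 = f(x_n + h, y_n + h·k1); y_{n+1} = y_n + (h/2)·(k1 + k2).
x=0.700000, y=0.990000:
  k1 = f(0.700000, 0.990000) = 0.665888
  k2 = f(0.880000, 1.109860) = 0.957974
  y ← 0.990000 + (0.18/2)·(0.665888 + 0.957974) = 1.136148
x=0.880000, y=1.136148:
  k1 = f(0.880000, 1.136148) = 0.995303
  k2 = f(1.060000, 1.315302) = 1.351510
  y ← 1.136148 + (0.18/2)·(0.995303 + 1.351510) = 1.347361
y(1.06) ≈ 1.3474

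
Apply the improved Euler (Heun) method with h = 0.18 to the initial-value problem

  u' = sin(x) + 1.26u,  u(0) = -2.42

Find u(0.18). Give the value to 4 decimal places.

Heun: k1 = f(x_n, u_n); k2 = f(x_n + h, u_n + h·k1); u_{n+1} = u_n + (h/2)·(k1 + k2).
x=0.000000, u=-2.420000:
  k1 = f(0.000000, -2.420000) = -3.049200
  k2 = f(0.180000, -2.968856) = -3.561729
  u ← -2.420000 + (0.18/2)·(-3.049200 + (-3.561729)) = -3.014984
u(0.18) ≈ -3.0150

-3.0150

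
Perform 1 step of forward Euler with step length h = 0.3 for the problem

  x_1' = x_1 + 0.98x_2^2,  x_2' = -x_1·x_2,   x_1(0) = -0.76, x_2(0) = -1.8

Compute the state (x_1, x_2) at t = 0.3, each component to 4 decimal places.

-0.0354, -2.2104

Euler on (x_1,x_2): x_1_{n+1} = x_1_n + h·x_1', x_2_{n+1} = x_2_n + h·x_2'.
0.000000: (-0.760000, -1.800000); f=(2.415200, -1.368000) → (-0.035440, -2.210400)
(x_1(0.3), x_2(0.3)) ≈ (-0.0354, -2.2104)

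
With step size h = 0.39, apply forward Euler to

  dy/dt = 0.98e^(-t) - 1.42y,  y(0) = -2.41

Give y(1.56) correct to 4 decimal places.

0.1867

Euler: y_{n+1} = y_n + h·f(t_n, y_n).
t=0.000000, y=-2.410000: f=4.402200 → y ← -2.410000 + 0.39·4.402200 = -0.693142
t=0.390000, y=-0.693142: f=1.647777 → y ← -0.693142 + 0.39·1.647777 = -0.050509
t=0.780000, y=-0.050509: f=0.520960 → y ← -0.050509 + 0.39·0.520960 = 0.152666
t=1.170000, y=0.152666: f=0.087374 → y ← 0.152666 + 0.39·0.087374 = 0.186742
y(1.56) ≈ 0.1867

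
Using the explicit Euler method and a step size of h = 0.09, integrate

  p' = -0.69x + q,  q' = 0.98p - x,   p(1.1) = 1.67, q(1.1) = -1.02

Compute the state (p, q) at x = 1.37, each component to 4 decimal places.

1.1839, -0.9419

Euler on (p,q): p_{n+1} = p_n + h·p', q_{n+1} = q_n + h·q'.
1.100000: (1.670000, -1.020000); f=(-1.779000, 0.536600) → (1.509890, -0.971706)
1.190000: (1.509890, -0.971706); f=(-1.792806, 0.289692) → (1.348537, -0.945634)
1.280000: (1.348537, -0.945634); f=(-1.828834, 0.041567) → (1.183942, -0.941893)
(p(1.37), q(1.37)) ≈ (1.1839, -0.9419)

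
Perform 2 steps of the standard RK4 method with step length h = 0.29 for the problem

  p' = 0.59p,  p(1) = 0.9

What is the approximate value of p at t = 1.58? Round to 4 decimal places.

RK4: k1 = f(t_n, p_n); k2 = f(t_n + h/2, p_n + (h/2)·k1); k3 = f(t_n + h/2, p_n + (h/2)·k2); k4 = f(t_n + h, p_n + h·k3); p_{n+1} = p_n + (h/6)·(k1 + 2k2 + 2k3 + k4).
t=1.000000, p=0.900000:
  k1 = f(1.000000, 0.900000) = 0.531000
  k2 = f(1.145000, 0.976995) = 0.576427
  k3 = f(1.145000, 0.983582) = 0.580313
  k4 = f(1.290000, 1.068291) = 0.630292
  p ← 0.900000 + (0.29/6)·(k1 + 2k2 + 2k3 + k4) = 1.067947
t=1.290000, p=1.067947:
  k1 = f(1.290000, 1.067947) = 0.630089
  k2 = f(1.435000, 1.159310) = 0.683993
  k3 = f(1.435000, 1.167126) = 0.688605
  k4 = f(1.580000, 1.267643) = 0.747909
  p ← 1.067947 + (0.29/6)·(k1 + 2k2 + 2k3 + k4) = 1.267235
p(1.58) ≈ 1.2672

1.2672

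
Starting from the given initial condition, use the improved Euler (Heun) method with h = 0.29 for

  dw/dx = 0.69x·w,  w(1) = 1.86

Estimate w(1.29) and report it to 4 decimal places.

Heun: k1 = f(x_n, w_n); k2 = f(x_n + h, w_n + h·k1); w_{n+1} = w_n + (h/2)·(k1 + k2).
x=1.000000, w=1.860000:
  k1 = f(1.000000, 1.860000) = 1.283400
  k2 = f(1.290000, 2.232186) = 1.986869
  w ← 1.860000 + (0.29/2)·(1.283400 + 1.986869) = 2.334189
w(1.29) ≈ 2.3342

2.3342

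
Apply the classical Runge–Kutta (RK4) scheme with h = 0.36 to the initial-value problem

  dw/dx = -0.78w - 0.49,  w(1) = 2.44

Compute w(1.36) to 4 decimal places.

1.6889

RK4: k1 = f(x_n, w_n); k2 = f(x_n + h/2, w_n + (h/2)·k1); k3 = f(x_n + h/2, w_n + (h/2)·k2); k4 = f(x_n + h, w_n + h·k3); w_{n+1} = w_n + (h/6)·(k1 + 2k2 + 2k3 + k4).
x=1.000000, w=2.440000:
  k1 = f(1.000000, 2.440000) = -2.393200
  k2 = f(1.180000, 2.009224) = -2.057195
  k3 = f(1.180000, 2.069705) = -2.104370
  k4 = f(1.360000, 1.682427) = -1.802293
  w ← 2.440000 + (0.36/6)·(k1 + 2k2 + 2k3 + k4) = 1.688883
w(1.36) ≈ 1.6889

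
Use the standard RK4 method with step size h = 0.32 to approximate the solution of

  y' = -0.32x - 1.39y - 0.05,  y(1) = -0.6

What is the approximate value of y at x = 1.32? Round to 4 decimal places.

-0.4944

RK4: k1 = f(x_n, y_n); k2 = f(x_n + h/2, y_n + (h/2)·k1); k3 = f(x_n + h/2, y_n + (h/2)·k2); k4 = f(x_n + h, y_n + h·k3); y_{n+1} = y_n + (h/6)·(k1 + 2k2 + 2k3 + k4).
x=1.000000, y=-0.600000:
  k1 = f(1.000000, -0.600000) = 0.464000
  k2 = f(1.160000, -0.525760) = 0.309606
  k3 = f(1.160000, -0.550463) = 0.343944
  k4 = f(1.320000, -0.489938) = 0.208614
  y ← -0.600000 + (0.32/6)·(k1 + 2k2 + 2k3 + k4) = -0.494415
y(1.32) ≈ -0.4944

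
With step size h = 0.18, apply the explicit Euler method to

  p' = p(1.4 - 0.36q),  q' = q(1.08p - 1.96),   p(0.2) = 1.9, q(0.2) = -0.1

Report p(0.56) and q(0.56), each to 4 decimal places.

3.0094, -0.1130

Euler on (p,q): p_{n+1} = p_n + h·p', q_{n+1} = q_n + h·q'.
0.200000: (1.900000, -0.100000); f=(2.728400, -0.009200) → (2.391112, -0.101656)
0.380000: (2.391112, -0.101656); f=(3.435062, -0.063271) → (3.009423, -0.113045)
(p(0.56), q(0.56)) ≈ (3.0094, -0.1130)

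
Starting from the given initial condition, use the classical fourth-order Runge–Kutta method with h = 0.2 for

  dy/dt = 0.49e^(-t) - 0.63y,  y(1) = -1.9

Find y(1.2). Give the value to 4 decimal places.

RK4: k1 = f(t_n, y_n); k2 = f(t_n + h/2, y_n + (h/2)·k1); k3 = f(t_n + h/2, y_n + (h/2)·k2); k4 = f(t_n + h, y_n + h·k3); y_{n+1} = y_n + (h/6)·(k1 + 2k2 + 2k3 + k4).
t=1.000000, y=-1.900000:
  k1 = f(1.000000, -1.900000) = 1.377261
  k2 = f(1.100000, -1.762274) = 1.273339
  k3 = f(1.100000, -1.772666) = 1.279886
  k4 = f(1.200000, -1.644023) = 1.183319
  y ← -1.900000 + (0.2/6)·(k1 + 2k2 + 2k3 + k4) = -1.644432
y(1.2) ≈ -1.6444

-1.6444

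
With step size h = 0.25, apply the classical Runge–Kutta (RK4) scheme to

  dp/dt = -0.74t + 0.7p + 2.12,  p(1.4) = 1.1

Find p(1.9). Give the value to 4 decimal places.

RK4: k1 = f(t_n, p_n); k2 = f(t_n + h/2, p_n + (h/2)·k1); k3 = f(t_n + h/2, p_n + (h/2)·k2); k4 = f(t_n + h, p_n + h·k3); p_{n+1} = p_n + (h/6)·(k1 + 2k2 + 2k3 + k4).
t=1.400000, p=1.100000:
  k1 = f(1.400000, 1.100000) = 1.854000
  k2 = f(1.525000, 1.331750) = 1.923725
  k3 = f(1.525000, 1.340466) = 1.929826
  k4 = f(1.650000, 1.582456) = 2.006720
  p ← 1.100000 + (0.25/6)·(k1 + 2k2 + 2k3 + k4) = 1.581993
t=1.650000, p=1.581993:
  k1 = f(1.650000, 1.581993) = 2.006395
  k2 = f(1.775000, 1.832792) = 2.089454
  k3 = f(1.775000, 1.843174) = 2.096722
  k4 = f(1.900000, 2.106173) = 2.188321
  p ← 1.581993 + (0.25/6)·(k1 + 2k2 + 2k3 + k4) = 2.105620
p(1.9) ≈ 2.1056

2.1056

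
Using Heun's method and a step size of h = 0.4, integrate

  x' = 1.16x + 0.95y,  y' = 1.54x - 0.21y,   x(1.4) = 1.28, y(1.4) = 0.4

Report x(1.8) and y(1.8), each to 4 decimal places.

2.3424, 1.3529

Heun on (x,y): k1 = f(s_n, state_n); k2 = f(s_n + h, state_n + h·k1); state_{n+1} = state_n + (h/2)·(k1 + k2).
1.400000: (1.280000, 0.400000)
  k1 = (1.864800, 1.887200)
  predictor → (2.025920, 1.154880)
  k2 = (3.447203, 2.877392)
  → (2.342401, 1.352918)
(x(1.8), y(1.8)) ≈ (2.3424, 1.3529)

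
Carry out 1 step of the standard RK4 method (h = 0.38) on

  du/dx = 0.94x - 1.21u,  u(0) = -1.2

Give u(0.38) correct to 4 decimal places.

RK4: k1 = f(x_n, u_n); k2 = f(x_n + h/2, u_n + (h/2)·k1); k3 = f(x_n + h/2, u_n + (h/2)·k2); k4 = f(x_n + h, u_n + h·k3); u_{n+1} = u_n + (h/6)·(k1 + 2k2 + 2k3 + k4).
x=0.000000, u=-1.200000:
  k1 = f(0.000000, -1.200000) = 1.452000
  k2 = f(0.190000, -0.924120) = 1.296785
  k3 = f(0.190000, -0.953611) = 1.332469
  k4 = f(0.380000, -0.693662) = 1.196531
  u ← -1.200000 + (0.38/6)·(k1 + 2k2 + 2k3 + k4) = -0.699221
u(0.38) ≈ -0.6992

-0.6992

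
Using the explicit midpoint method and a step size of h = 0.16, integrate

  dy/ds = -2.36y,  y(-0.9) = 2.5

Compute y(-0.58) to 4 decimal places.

1.2030

Midpoint: k1 = f(s_n, y_n); k2 = f(s_n + h/2, y_n + (h/2)·k1); y_{n+1} = y_n + h·k2.
s=-0.900000, y=2.500000:
  k1 = f(-0.900000, 2.500000) = -5.900000
  k2 = f(-0.820000, 2.028000) = -4.786080
  y ← 2.500000 + 0.16·(-4.786080) = 1.734227
s=-0.740000, y=1.734227:
  k1 = f(-0.740000, 1.734227) = -4.092776
  k2 = f(-0.660000, 1.406805) = -3.320060
  y ← 1.734227 + 0.16·(-3.320060) = 1.203018
y(-0.58) ≈ 1.2030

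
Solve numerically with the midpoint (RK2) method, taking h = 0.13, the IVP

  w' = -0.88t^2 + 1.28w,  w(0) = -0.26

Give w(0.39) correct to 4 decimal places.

-0.4462

Midpoint: k1 = f(t_n, w_n); k2 = f(t_n + h/2, w_n + (h/2)·k1); w_{n+1} = w_n + h·k2.
t=0.000000, w=-0.260000:
  k1 = f(0.000000, -0.260000) = -0.332800
  k2 = f(0.065000, -0.281632) = -0.364207
  w ← -0.260000 + 0.13·(-0.364207) = -0.307347
t=0.130000, w=-0.307347:
  k1 = f(0.130000, -0.307347) = -0.408276
  k2 = f(0.195000, -0.333885) = -0.460835
  w ← -0.307347 + 0.13·(-0.460835) = -0.367255
t=0.260000, w=-0.367255:
  k1 = f(0.260000, -0.367255) = -0.529575
  k2 = f(0.325000, -0.401678) = -0.607098
  w ← -0.367255 + 0.13·(-0.607098) = -0.446178
w(0.39) ≈ -0.4462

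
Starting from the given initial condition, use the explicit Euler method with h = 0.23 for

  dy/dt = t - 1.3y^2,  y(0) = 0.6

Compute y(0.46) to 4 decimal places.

Euler: y_{n+1} = y_n + h·f(t_n, y_n).
t=0.000000, y=0.600000: f=-0.468000 → y ← 0.600000 + 0.23·(-0.468000) = 0.492360
t=0.230000, y=0.492360: f=-0.085144 → y ← 0.492360 + 0.23·(-0.085144) = 0.472777
y(0.46) ≈ 0.4728

0.4728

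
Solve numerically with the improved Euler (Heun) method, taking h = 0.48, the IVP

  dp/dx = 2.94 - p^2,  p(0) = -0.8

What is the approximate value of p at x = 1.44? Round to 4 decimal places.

Heun: k1 = f(x_n, p_n); k2 = f(x_n + h, p_n + h·k1); p_{n+1} = p_n + (h/2)·(k1 + k2).
x=0.000000, p=-0.800000:
  k1 = f(0.000000, -0.800000) = 2.300000
  k2 = f(0.480000, 0.304000) = 2.847584
  p ← -0.800000 + (0.48/2)·(2.300000 + 2.847584) = 0.435420
x=0.480000, p=0.435420:
  k1 = f(0.480000, 0.435420) = 2.750409
  k2 = f(0.960000, 1.755617) = -0.142190
  p ← 0.435420 + (0.48/2)·(2.750409 + (-0.142190)) = 1.061393
x=0.960000, p=1.061393:
  k1 = f(0.960000, 1.061393) = 1.813445
  k2 = f(1.440000, 1.931847) = -0.792031
  p ← 1.061393 + (0.48/2)·(1.813445 + (-0.792031)) = 1.306532
p(1.44) ≈ 1.3065

1.3065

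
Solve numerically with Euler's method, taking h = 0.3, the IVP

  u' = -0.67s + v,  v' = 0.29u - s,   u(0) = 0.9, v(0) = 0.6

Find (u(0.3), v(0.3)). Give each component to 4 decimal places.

Euler on (u,v): u_{n+1} = u_n + h·u', v_{n+1} = v_n + h·v'.
0.000000: (0.900000, 0.600000); f=(0.600000, 0.261000) → (1.080000, 0.678300)
(u(0.3), v(0.3)) ≈ (1.0800, 0.6783)

1.0800, 0.6783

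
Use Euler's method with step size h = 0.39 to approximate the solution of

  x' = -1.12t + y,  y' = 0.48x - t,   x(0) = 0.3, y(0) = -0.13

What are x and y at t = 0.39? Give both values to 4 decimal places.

Euler on (x,y): x_{n+1} = x_n + h·x', y_{n+1} = y_n + h·y'.
0.000000: (0.300000, -0.130000); f=(-0.130000, 0.144000) → (0.249300, -0.073840)
(x(0.39), y(0.39)) ≈ (0.2493, -0.0738)

0.2493, -0.0738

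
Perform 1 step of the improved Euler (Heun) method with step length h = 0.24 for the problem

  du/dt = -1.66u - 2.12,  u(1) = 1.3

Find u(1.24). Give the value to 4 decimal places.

Heun: k1 = f(t_n, u_n); k2 = f(t_n + h, u_n + h·k1); u_{n+1} = u_n + (h/2)·(k1 + k2).
t=1.000000, u=1.300000:
  k1 = f(1.000000, 1.300000) = -4.278000
  k2 = f(1.240000, 0.273280) = -2.573645
  u ← 1.300000 + (0.24/2)·(-4.278000 + (-2.573645)) = 0.477803
u(1.24) ≈ 0.4778

0.4778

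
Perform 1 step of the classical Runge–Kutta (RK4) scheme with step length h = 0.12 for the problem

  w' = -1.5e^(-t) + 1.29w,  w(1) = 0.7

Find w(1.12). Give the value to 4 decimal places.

0.7496

RK4: k1 = f(t_n, w_n); k2 = f(t_n + h/2, w_n + (h/2)·k1); k3 = f(t_n + h/2, w_n + (h/2)·k2); k4 = f(t_n + h, w_n + h·k3); w_{n+1} = w_n + (h/6)·(k1 + 2k2 + 2k3 + k4).
t=1.000000, w=0.700000:
  k1 = f(1.000000, 0.700000) = 0.351181
  k2 = f(1.060000, 0.721071) = 0.410498
  k3 = f(1.060000, 0.724630) = 0.415089
  k4 = f(1.120000, 0.749811) = 0.477836
  w ← 0.700000 + (0.12/6)·(k1 + 2k2 + 2k3 + k4) = 0.749604
w(1.12) ≈ 0.7496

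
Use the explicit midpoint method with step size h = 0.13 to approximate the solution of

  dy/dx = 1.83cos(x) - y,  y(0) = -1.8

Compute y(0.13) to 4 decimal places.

-1.3593

Midpoint: k1 = f(x_n, y_n); k2 = f(x_n + h/2, y_n + (h/2)·k1); y_{n+1} = y_n + h·k2.
x=0.000000, y=-1.800000:
  k1 = f(0.000000, -1.800000) = 3.630000
  k2 = f(0.065000, -1.564050) = 3.390185
  y ← -1.800000 + 0.13·3.390185 = -1.359276
y(0.13) ≈ -1.3593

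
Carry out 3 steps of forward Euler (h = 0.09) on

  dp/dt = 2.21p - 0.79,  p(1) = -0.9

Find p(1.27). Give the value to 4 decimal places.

Euler: p_{n+1} = p_n + h·f(t_n, p_n).
t=1.000000, p=-0.900000: f=-2.779000 → p ← -0.900000 + 0.09·(-2.779000) = -1.150110
t=1.090000, p=-1.150110: f=-3.331743 → p ← -1.150110 + 0.09·(-3.331743) = -1.449967
t=1.180000, p=-1.449967: f=-3.994427 → p ← -1.449967 + 0.09·(-3.994427) = -1.809465
p(1.27) ≈ -1.8095

-1.8095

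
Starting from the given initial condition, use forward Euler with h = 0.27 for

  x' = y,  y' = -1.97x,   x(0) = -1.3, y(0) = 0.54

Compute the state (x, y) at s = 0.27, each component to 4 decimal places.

-1.1542, 1.2315

Euler on (x,y): x_{n+1} = x_n + h·x', y_{n+1} = y_n + h·y'.
0.000000: (-1.300000, 0.540000); f=(0.540000, 2.561000) → (-1.154200, 1.231470)
(x(0.27), y(0.27)) ≈ (-1.1542, 1.2315)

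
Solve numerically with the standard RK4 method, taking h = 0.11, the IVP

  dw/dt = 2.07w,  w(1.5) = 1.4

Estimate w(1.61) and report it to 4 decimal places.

1.7580

RK4: k1 = f(t_n, w_n); k2 = f(t_n + h/2, w_n + (h/2)·k1); k3 = f(t_n + h/2, w_n + (h/2)·k2); k4 = f(t_n + h, w_n + h·k3); w_{n+1} = w_n + (h/6)·(k1 + 2k2 + 2k3 + k4).
t=1.500000, w=1.400000:
  k1 = f(1.500000, 1.400000) = 2.898000
  k2 = f(1.555000, 1.559390) = 3.227937
  k3 = f(1.555000, 1.577537) = 3.265501
  k4 = f(1.610000, 1.759205) = 3.641555
  w ← 1.400000 + (0.11/6)·(k1 + 2k2 + 2k3 + k4) = 1.757985
w(1.61) ≈ 1.7580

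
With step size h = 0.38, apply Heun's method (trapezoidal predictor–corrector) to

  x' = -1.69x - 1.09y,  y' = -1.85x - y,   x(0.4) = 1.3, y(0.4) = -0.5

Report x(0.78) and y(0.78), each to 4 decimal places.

1.0237, -0.8657

Heun on (x,y): k1 = f(t_n, state_n); k2 = f(t_n + h, state_n + h·k1); state_{n+1} = state_n + (h/2)·(k1 + k2).
0.400000: (1.300000, -0.500000)
  k1 = (-1.652000, -1.905000)
  predictor → (0.672240, -1.223900)
  k2 = (0.197965, -0.019744)
  → (1.023733, -0.865701)
(x(0.78), y(0.78)) ≈ (1.0237, -0.8657)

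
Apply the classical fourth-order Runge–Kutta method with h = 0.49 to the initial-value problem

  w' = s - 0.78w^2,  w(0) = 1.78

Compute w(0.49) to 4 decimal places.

1.1484

RK4: k1 = f(s_n, w_n); k2 = f(s_n + h/2, w_n + (h/2)·k1); k3 = f(s_n + h/2, w_n + (h/2)·k2); k4 = f(s_n + h, w_n + h·k3); w_{n+1} = w_n + (h/6)·(k1 + 2k2 + 2k3 + k4).
s=0.000000, w=1.780000:
  k1 = f(0.000000, 1.780000) = -2.471352
  k2 = f(0.245000, 1.174519) = -0.831006
  k3 = f(0.245000, 1.576404) = -1.693338
  k4 = f(0.490000, 0.950264) = -0.214342
  w ← 1.780000 + (0.49/6)·(k1 + 2k2 + 2k3 + k4) = 1.148359
w(0.49) ≈ 1.1484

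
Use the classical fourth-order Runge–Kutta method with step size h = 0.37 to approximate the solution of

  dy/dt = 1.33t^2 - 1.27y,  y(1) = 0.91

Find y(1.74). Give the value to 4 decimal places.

1.6835

RK4: k1 = f(t_n, y_n); k2 = f(t_n + h/2, y_n + (h/2)·k1); k3 = f(t_n + h/2, y_n + (h/2)·k2); k4 = f(t_n + h, y_n + h·k3); y_{n+1} = y_n + (h/6)·(k1 + 2k2 + 2k3 + k4).
t=1.000000, y=0.910000:
  k1 = f(1.000000, 0.910000) = 0.174300
  k2 = f(1.185000, 0.942246) = 0.670967
  k3 = f(1.185000, 1.034129) = 0.554275
  k4 = f(1.370000, 1.115082) = 1.080123
  y ← 0.910000 + (0.37/6)·(k1 + 2k2 + 2k3 + k4) = 1.138469
t=1.370000, y=1.138469:
  k1 = f(1.370000, 1.138469) = 1.050421
  k2 = f(1.555000, 1.332797) = 1.523321
  k3 = f(1.555000, 1.420284) = 1.412213
  k4 = f(1.740000, 1.660988) = 1.917253
  y ← 1.138469 + (0.37/6)·(k1 + 2k2 + 2k3 + k4) = 1.683525
y(1.74) ≈ 1.6835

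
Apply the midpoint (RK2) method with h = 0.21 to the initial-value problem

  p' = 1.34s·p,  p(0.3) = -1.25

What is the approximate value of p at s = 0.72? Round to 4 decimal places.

-1.6579

Midpoint: k1 = f(s_n, p_n); k2 = f(s_n + h/2, p_n + (h/2)·k1); p_{n+1} = p_n + h·k2.
s=0.300000, p=-1.250000:
  k1 = f(0.300000, -1.250000) = -0.502500
  k2 = f(0.405000, -1.302763) = -0.707009
  p ← -1.250000 + 0.21·(-0.707009) = -1.398472
s=0.510000, p=-1.398472:
  k1 = f(0.510000, -1.398472) = -0.955716
  k2 = f(0.615000, -1.498822) = -1.235179
  p ← -1.398472 + 0.21·(-1.235179) = -1.657860
p(0.72) ≈ -1.6579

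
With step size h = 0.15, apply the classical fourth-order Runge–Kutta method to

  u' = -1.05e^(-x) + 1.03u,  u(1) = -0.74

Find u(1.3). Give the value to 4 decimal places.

-1.1261

RK4: k1 = f(x_n, u_n); k2 = f(x_n + h/2, u_n + (h/2)·k1); k3 = f(x_n + h/2, u_n + (h/2)·k2); k4 = f(x_n + h, u_n + h·k3); u_{n+1} = u_n + (h/6)·(k1 + 2k2 + 2k3 + k4).
x=1.000000, u=-0.740000:
  k1 = f(1.000000, -0.740000) = -1.148473
  k2 = f(1.075000, -0.826136) = -1.209282
  k3 = f(1.075000, -0.830696) = -1.213980
  k4 = f(1.150000, -0.922097) = -1.282228
  u ← -0.740000 + (0.15/6)·(k1 + 2k2 + 2k3 + k4) = -0.921931
x=1.150000, u=-0.921931:
  k1 = f(1.150000, -0.921931) = -1.282057
  k2 = f(1.225000, -1.018085) = -1.357073
  k3 = f(1.225000, -1.023711) = -1.362868
  k4 = f(1.300000, -1.126361) = -1.446310
  u ← -0.921931 + (0.15/6)·(k1 + 2k2 + 2k3 + k4) = -1.126137
u(1.3) ≈ -1.1261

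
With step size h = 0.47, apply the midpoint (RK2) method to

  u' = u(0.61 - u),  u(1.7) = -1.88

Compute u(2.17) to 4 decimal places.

-6.9084

Midpoint: k1 = f(t_n, u_n); k2 = f(t_n + h/2, u_n + (h/2)·k1); u_{n+1} = u_n + h·k2.
t=1.700000, u=-1.880000:
  k1 = f(1.700000, -1.880000) = -4.681200
  k2 = f(1.935000, -2.980082) = -10.698739
  u ← -1.880000 + 0.47·(-10.698739) = -6.908407
u(2.17) ≈ -6.9084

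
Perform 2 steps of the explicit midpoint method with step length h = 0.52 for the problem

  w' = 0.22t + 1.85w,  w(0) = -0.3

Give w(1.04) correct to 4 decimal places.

-1.5738

Midpoint: k1 = f(t_n, w_n); k2 = f(t_n + h/2, w_n + (h/2)·k1); w_{n+1} = w_n + h·k2.
t=0.000000, w=-0.300000:
  k1 = f(0.000000, -0.300000) = -0.555000
  k2 = f(0.260000, -0.444300) = -0.764755
  w ← -0.300000 + 0.52·(-0.764755) = -0.697673
t=0.520000, w=-0.697673:
  k1 = f(0.520000, -0.697673) = -1.176294
  k2 = f(0.780000, -1.003509) = -1.684892
  w ← -0.697673 + 0.52·(-1.684892) = -1.573816
w(1.04) ≈ -1.5738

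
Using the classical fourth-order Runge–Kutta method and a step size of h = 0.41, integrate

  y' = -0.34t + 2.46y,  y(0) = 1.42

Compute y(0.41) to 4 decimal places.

RK4: k1 = f(t_n, y_n); k2 = f(t_n + h/2, y_n + (h/2)·k1); k3 = f(t_n + h/2, y_n + (h/2)·k2); k4 = f(t_n + h, y_n + h·k3); y_{n+1} = y_n + (h/6)·(k1 + 2k2 + 2k3 + k4).
t=0.000000, y=1.420000:
  k1 = f(0.000000, 1.420000) = 3.493200
  k2 = f(0.205000, 2.136106) = 5.185121
  k3 = f(0.205000, 2.482950) = 6.038356
  k4 = f(0.410000, 3.895726) = 9.444086
  y ← 1.420000 + (0.41/6)·(k1 + 2k2 + 2k3 + k4) = 3.837923
y(0.41) ≈ 3.8379

3.8379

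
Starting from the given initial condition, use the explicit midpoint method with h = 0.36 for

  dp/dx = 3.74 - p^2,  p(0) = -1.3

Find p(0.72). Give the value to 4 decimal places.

Midpoint: k1 = f(x_n, p_n); k2 = f(x_n + h/2, p_n + (h/2)·k1); p_{n+1} = p_n + h·k2.
x=0.000000, p=-1.300000:
  k1 = f(0.000000, -1.300000) = 2.050000
  k2 = f(0.180000, -0.931000) = 2.873239
  p ← -1.300000 + 0.36·2.873239 = -0.265634
x=0.360000, p=-0.265634:
  k1 = f(0.360000, -0.265634) = 3.669439
  k2 = f(0.540000, 0.394865) = 3.584082
  p ← -0.265634 + 0.36·3.584082 = 1.024635
p(0.72) ≈ 1.0246

1.0246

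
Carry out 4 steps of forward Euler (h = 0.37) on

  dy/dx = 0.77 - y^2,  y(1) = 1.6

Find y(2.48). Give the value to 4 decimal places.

0.8799

Euler: y_{n+1} = y_n + h·f(x_n, y_n).
x=1.000000, y=1.600000: f=-1.790000 → y ← 1.600000 + 0.37·(-1.790000) = 0.937700
x=1.370000, y=0.937700: f=-0.109281 → y ← 0.937700 + 0.37·(-0.109281) = 0.897266
x=1.740000, y=0.897266: f=-0.035086 → y ← 0.897266 + 0.37·(-0.035086) = 0.884284
x=2.110000, y=0.884284: f=-0.011958 → y ← 0.884284 + 0.37·(-0.011958) = 0.879859
y(2.48) ≈ 0.8799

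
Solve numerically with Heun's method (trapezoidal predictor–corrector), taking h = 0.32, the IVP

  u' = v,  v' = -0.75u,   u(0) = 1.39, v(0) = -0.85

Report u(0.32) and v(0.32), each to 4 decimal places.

1.0646, -1.1510

Heun on (u,v): k1 = f(t_n, state_n); k2 = f(t_n + h, state_n + h·k1); state_{n+1} = state_n + (h/2)·(k1 + k2).
0.000000: (1.390000, -0.850000)
  k1 = (-0.850000, -1.042500)
  predictor → (1.118000, -1.183600)
  k2 = (-1.183600, -0.838500)
  → (1.064624, -1.150960)
(u(0.32), v(0.32)) ≈ (1.0646, -1.1510)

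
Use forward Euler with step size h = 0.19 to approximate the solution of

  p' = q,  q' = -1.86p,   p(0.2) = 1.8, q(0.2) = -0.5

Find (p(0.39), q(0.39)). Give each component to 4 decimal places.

1.7050, -1.1361

Euler on (p,q): p_{n+1} = p_n + h·p', q_{n+1} = q_n + h·q'.
0.200000: (1.800000, -0.500000); f=(-0.500000, -3.348000) → (1.705000, -1.136120)
(p(0.39), q(0.39)) ≈ (1.7050, -1.1361)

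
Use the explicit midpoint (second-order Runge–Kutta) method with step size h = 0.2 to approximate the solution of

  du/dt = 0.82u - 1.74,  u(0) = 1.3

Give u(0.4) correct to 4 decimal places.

0.9824

Midpoint: k1 = f(t_n, u_n); k2 = f(t_n + h/2, u_n + (h/2)·k1); u_{n+1} = u_n + h·k2.
t=0.000000, u=1.300000:
  k1 = f(0.000000, 1.300000) = -0.674000
  k2 = f(0.100000, 1.232600) = -0.729268
  u ← 1.300000 + 0.2·(-0.729268) = 1.154146
t=0.200000, u=1.154146:
  k1 = f(0.200000, 1.154146) = -0.793600
  k2 = f(0.300000, 1.074786) = -0.858675
  u ← 1.154146 + 0.2·(-0.858675) = 0.982411
u(0.4) ≈ 0.9824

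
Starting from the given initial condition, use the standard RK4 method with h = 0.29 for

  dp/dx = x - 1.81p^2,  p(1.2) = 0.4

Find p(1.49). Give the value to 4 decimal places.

0.6424

RK4: k1 = f(x_n, p_n); k2 = f(x_n + h/2, p_n + (h/2)·k1); k3 = f(x_n + h/2, p_n + (h/2)·k2); k4 = f(x_n + h, p_n + h·k3); p_{n+1} = p_n + (h/6)·(k1 + 2k2 + 2k3 + k4).
x=1.200000, p=0.400000:
  k1 = f(1.200000, 0.400000) = 0.910400
  k2 = f(1.345000, 0.532008) = 0.832711
  k3 = f(1.345000, 0.520743) = 0.854176
  k4 = f(1.490000, 0.647711) = 0.730651
  p ← 0.400000 + (0.29/6)·(k1 + 2k2 + 2k3 + k4) = 0.642383
p(1.49) ≈ 0.6424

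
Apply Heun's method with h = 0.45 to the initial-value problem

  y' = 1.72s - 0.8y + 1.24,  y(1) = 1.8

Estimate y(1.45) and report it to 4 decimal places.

2.5350

Heun: k1 = f(s_n, y_n); k2 = f(s_n + h, y_n + h·k1); y_{n+1} = y_n + (h/2)·(k1 + k2).
s=1.000000, y=1.800000:
  k1 = f(1.000000, 1.800000) = 1.520000
  k2 = f(1.450000, 2.484000) = 1.746800
  y ← 1.800000 + (0.45/2)·(1.520000 + 1.746800) = 2.535030
y(1.45) ≈ 2.5350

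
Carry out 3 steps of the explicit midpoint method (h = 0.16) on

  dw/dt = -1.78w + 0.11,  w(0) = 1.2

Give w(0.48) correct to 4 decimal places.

0.5531

Midpoint: k1 = f(t_n, w_n); k2 = f(t_n + h/2, w_n + (h/2)·k1); w_{n+1} = w_n + h·k2.
t=0.000000, w=1.200000:
  k1 = f(0.000000, 1.200000) = -2.026000
  k2 = f(0.080000, 1.037920) = -1.737498
  w ← 1.200000 + 0.16·(-1.737498) = 0.922000
t=0.160000, w=0.922000:
  k1 = f(0.160000, 0.922000) = -1.531161
  k2 = f(0.240000, 0.799508) = -1.313123
  w ← 0.922000 + 0.16·(-1.313123) = 0.711901
t=0.320000, w=0.711901:
  k1 = f(0.320000, 0.711901) = -1.157183
  k2 = f(0.400000, 0.619326) = -0.992400
  w ← 0.711901 + 0.16·(-0.992400) = 0.553117
w(0.48) ≈ 0.5531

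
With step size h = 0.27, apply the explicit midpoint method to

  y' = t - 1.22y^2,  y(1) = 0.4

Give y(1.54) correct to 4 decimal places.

0.8255

Midpoint: k1 = f(t_n, y_n); k2 = f(t_n + h/2, y_n + (h/2)·k1); y_{n+1} = y_n + h·k2.
t=1.000000, y=0.400000:
  k1 = f(1.000000, 0.400000) = 0.804800
  k2 = f(1.135000, 0.508648) = 0.819358
  y ← 0.400000 + 0.27·0.819358 = 0.621227
t=1.270000, y=0.621227:
  k1 = f(1.270000, 0.621227) = 0.799174
  k2 = f(1.405000, 0.729115) = 0.756437
  y ← 0.621227 + 0.27·0.756437 = 0.825465
y(1.54) ≈ 0.8255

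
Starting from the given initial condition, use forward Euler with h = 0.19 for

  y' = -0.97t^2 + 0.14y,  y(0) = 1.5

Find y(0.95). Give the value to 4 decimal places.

1.5072

Euler: y_{n+1} = y_n + h·f(t_n, y_n).
t=0.000000, y=1.500000: f=0.210000 → y ← 1.500000 + 0.19·0.210000 = 1.539900
t=0.190000, y=1.539900: f=0.180569 → y ← 1.539900 + 0.19·0.180569 = 1.574208
t=0.380000, y=1.574208: f=0.080321 → y ← 1.574208 + 0.19·0.080321 = 1.589469
t=0.570000, y=1.589469: f=-0.092627 → y ← 1.589469 + 0.19·(-0.092627) = 1.571870
t=0.760000, y=1.571870: f=-0.340210 → y ← 1.571870 + 0.19·(-0.340210) = 1.507230
y(0.95) ≈ 1.5072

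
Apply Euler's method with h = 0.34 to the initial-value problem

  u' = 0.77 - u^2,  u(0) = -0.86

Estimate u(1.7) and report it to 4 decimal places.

-0.7061

Euler: u_{n+1} = u_n + h·f(t_n, u_n).
t=0.000000, u=-0.860000: f=0.030400 → u ← -0.860000 + 0.34·0.030400 = -0.849664
t=0.340000, u=-0.849664: f=0.048071 → u ← -0.849664 + 0.34·0.048071 = -0.833320
t=0.680000, u=-0.833320: f=0.075578 → u ← -0.833320 + 0.34·0.075578 = -0.807623
t=1.020000, u=-0.807623: f=0.117745 → u ← -0.807623 + 0.34·0.117745 = -0.767590
t=1.360000, u=-0.767590: f=0.180805 → u ← -0.767590 + 0.34·0.180805 = -0.706116
u(1.7) ≈ -0.7061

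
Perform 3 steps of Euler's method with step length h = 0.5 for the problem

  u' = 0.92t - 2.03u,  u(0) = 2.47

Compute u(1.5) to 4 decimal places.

0.4565

Euler: u_{n+1} = u_n + h·f(t_n, u_n).
t=0.000000, u=2.470000: f=-5.014100 → u ← 2.470000 + 0.5·(-5.014100) = -0.037050
t=0.500000, u=-0.037050: f=0.535211 → u ← -0.037050 + 0.5·0.535211 = 0.230556
t=1.000000, u=0.230556: f=0.451972 → u ← 0.230556 + 0.5·0.451972 = 0.456542
u(1.5) ≈ 0.4565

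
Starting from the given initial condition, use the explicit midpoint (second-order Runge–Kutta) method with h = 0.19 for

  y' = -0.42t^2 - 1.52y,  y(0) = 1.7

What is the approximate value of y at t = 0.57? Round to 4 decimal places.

0.7042

Midpoint: k1 = f(t_n, y_n); k2 = f(t_n + h/2, y_n + (h/2)·k1); y_{n+1} = y_n + h·k2.
t=0.000000, y=1.700000:
  k1 = f(0.000000, 1.700000) = -2.584000
  k2 = f(0.095000, 1.454520) = -2.214661
  y ← 1.700000 + 0.19·(-2.214661) = 1.279214
t=0.190000, y=1.279214:
  k1 = f(0.190000, 1.279214) = -1.959568
  k2 = f(0.285000, 1.093055) = -1.695559
  y ← 1.279214 + 0.19·(-1.695559) = 0.957058
t=0.380000, y=0.957058:
  k1 = f(0.380000, 0.957058) = -1.515377
  k2 = f(0.475000, 0.813097) = -1.330671
  y ← 0.957058 + 0.19·(-1.330671) = 0.704231
y(0.57) ≈ 0.7042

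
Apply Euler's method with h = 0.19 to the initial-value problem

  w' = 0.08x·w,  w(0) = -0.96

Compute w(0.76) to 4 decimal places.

-0.9767

Euler: w_{n+1} = w_n + h·f(x_n, w_n).
x=0.000000, w=-0.960000: f=0.000000 → w ← -0.960000 + 0.19·0.000000 = -0.960000
x=0.190000, w=-0.960000: f=-0.014592 → w ← -0.960000 + 0.19·(-0.014592) = -0.962772
x=0.380000, w=-0.962772: f=-0.029268 → w ← -0.962772 + 0.19·(-0.029268) = -0.968333
x=0.570000, w=-0.968333: f=-0.044156 → w ← -0.968333 + 0.19·(-0.044156) = -0.976723
w(0.76) ≈ -0.9767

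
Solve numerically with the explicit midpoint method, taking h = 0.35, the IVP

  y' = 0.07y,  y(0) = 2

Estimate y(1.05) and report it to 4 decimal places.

Midpoint: k1 = f(t_n, y_n); k2 = f(t_n + h/2, y_n + (h/2)·k1); y_{n+1} = y_n + h·k2.
t=0.000000, y=2.000000:
  k1 = f(0.000000, 2.000000) = 0.140000
  k2 = f(0.175000, 2.024500) = 0.141715
  y ← 2.000000 + 0.35·0.141715 = 2.049600
t=0.350000, y=2.049600:
  k1 = f(0.350000, 2.049600) = 0.143472
  k2 = f(0.525000, 2.074708) = 0.145230
  y ← 2.049600 + 0.35·0.145230 = 2.100431
t=0.700000, y=2.100431:
  k1 = f(0.700000, 2.100431) = 0.147030
  k2 = f(0.875000, 2.126161) = 0.148831
  y ← 2.100431 + 0.35·0.148831 = 2.152522
y(1.05) ≈ 2.1525

2.1525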